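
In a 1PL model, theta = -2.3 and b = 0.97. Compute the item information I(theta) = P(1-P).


P = 1/(1+exp(-(-2.3-0.97))) = 0.0366
I = P*(1-P) = 0.0366 * 0.9634
I = 0.0353

0.0353


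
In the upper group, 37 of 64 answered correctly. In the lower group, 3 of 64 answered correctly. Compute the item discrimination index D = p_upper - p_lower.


p_upper = 37/64 = 0.5781
p_lower = 3/64 = 0.0469
D = 0.5781 - 0.0469 = 0.5312

0.5312


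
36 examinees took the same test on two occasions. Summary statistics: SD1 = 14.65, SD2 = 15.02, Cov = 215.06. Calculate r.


r = cov(X,Y) / (SD_X * SD_Y)
r = 215.06 / (14.65 * 15.02)
r = 215.06 / 220.043
r = 0.9774

0.9774


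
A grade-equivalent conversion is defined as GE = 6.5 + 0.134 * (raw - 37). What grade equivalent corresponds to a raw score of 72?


raw - median = 72 - 37 = 35
slope * diff = 0.134 * 35 = 4.69
GE = 6.5 + 4.69
GE = 11.19

11.19


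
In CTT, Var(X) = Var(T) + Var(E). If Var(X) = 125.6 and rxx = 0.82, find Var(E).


var_true = rxx * var_obs = 0.82 * 125.6 = 102.992
var_error = var_obs - var_true
var_error = 125.6 - 102.992
var_error = 22.608

22.608


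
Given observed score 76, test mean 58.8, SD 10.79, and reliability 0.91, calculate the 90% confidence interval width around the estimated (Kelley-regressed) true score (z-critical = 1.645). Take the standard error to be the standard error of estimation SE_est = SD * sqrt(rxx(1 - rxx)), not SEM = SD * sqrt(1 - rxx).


True score estimate = 0.91*76 + 0.09*58.8 = 74.452
SE_est = SD * sqrt(rxx * (1 - rxx)) = 10.79 * sqrt(0.91 * 0.09) = 10.79 * sqrt(0.0819) = 3.087901
CI = T_est +/- z * SE_est, so width = 2 * z * SE_est = 2 * 1.645 * 3.087901
Width = 10.1592

10.1592


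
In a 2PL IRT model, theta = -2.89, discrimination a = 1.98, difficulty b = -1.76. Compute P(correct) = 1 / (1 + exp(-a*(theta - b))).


a*(theta - b) = 1.98 * (-2.89 - -1.76) = -2.2374
exp(--2.2374) = 9.3689
P = 1 / (1 + 9.3689)
P = 0.0964

0.0964


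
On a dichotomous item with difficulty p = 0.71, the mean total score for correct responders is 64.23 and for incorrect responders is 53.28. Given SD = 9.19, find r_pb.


q = 1 - p = 0.29
rpb = ((M1 - M0) / SD) * sqrt(p * q)
rpb = ((64.23 - 53.28) / 9.19) * sqrt(0.71 * 0.29)
rpb = 0.5407

0.5407


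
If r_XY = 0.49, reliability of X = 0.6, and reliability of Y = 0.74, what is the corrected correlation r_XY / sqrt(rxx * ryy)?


r_corrected = rxy / sqrt(rxx * ryy)
= 0.49 / sqrt(0.6 * 0.74)
= 0.49 / sqrt(0.444)
= 0.49 / 0.666333
r_corrected = 0.7354

0.7354


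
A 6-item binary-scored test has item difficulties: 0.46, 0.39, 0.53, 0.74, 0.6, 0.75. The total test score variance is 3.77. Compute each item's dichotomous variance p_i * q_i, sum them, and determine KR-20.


For each item, compute p_i * q_i:
  Item 1: 0.46 * 0.54 = 0.2484
  Item 2: 0.39 * 0.61 = 0.2379
  Item 3: 0.53 * 0.47 = 0.2491
  Item 4: 0.74 * 0.26 = 0.1924
  Item 5: 0.6 * 0.4 = 0.24
  Item 6: 0.75 * 0.25 = 0.1875
Sum(p_i * q_i) = 0.2484 + 0.2379 + 0.2491 + 0.1924 + 0.24 + 0.1875 = 1.3553
KR-20 = (k/(k-1)) * (1 - Sum(p_i*q_i) / Var_total)
= (6/5) * (1 - 1.3553/3.77)
= 1.2 * 0.6405
KR-20 = 0.7686

0.7686


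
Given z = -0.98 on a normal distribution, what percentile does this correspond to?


CDF(z) = 0.5 * (1 + erf(z/sqrt(2)))
erf(-0.693) = -0.6729
CDF = 0.1635
Percentile rank = 0.1635 * 100 = 16.35

16.35


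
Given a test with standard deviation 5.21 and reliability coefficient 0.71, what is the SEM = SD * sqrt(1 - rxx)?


SEM = SD * sqrt(1 - rxx)
SEM = 5.21 * sqrt(1 - 0.71)
SEM = 5.21 * sqrt(0.29) = 5.21 * 0.538516
SEM = 2.8057

2.8057


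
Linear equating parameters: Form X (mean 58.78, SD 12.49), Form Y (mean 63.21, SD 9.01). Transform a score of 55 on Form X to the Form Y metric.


slope = SD_Y / SD_X = 9.01 / 12.49 ~ 0.7214
intercept = mean_Y - slope * mean_X = 63.21 - (9.01 / 12.49) * 58.78 ~ 20.8075
Y = slope * X + intercept. To avoid rounding drift from the rounded slope/intercept, evaluate the equivalent form Y = mean_Y + SD_Y * (X - mean_X) / SD_X at full precision:
Y = 63.21 + 9.01 * (55 - 58.78) / 12.49
Y = 63.21 - 9.01 * 3.78 / 12.49
Y = 63.21 - 34.0578 / 12.49
Y = 63.21 - 2.7268
Y = 60.4832

60.4832


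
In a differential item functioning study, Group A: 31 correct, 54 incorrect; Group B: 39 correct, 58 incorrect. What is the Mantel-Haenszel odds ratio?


Odds_A = 31/54 = 0.5741
Odds_B = 39/58 = 0.6724
OR = Odds_A / Odds_B = 0.5741 / 0.6724
Exactly, OR = (31 * 58) / (54 * 39) = 1798 / 2106
OR = 0.8538

0.8538


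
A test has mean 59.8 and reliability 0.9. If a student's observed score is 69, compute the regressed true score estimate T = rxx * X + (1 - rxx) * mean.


T_est = rxx * X + (1 - rxx) * mean
T_est = 0.9 * 69 + 0.1 * 59.8
T_est = 62.1 + 5.98
T_est = 68.08

68.08


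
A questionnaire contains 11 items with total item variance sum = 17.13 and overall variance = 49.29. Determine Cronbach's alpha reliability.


alpha = (k/(k-1)) * (1 - sum(si^2)/s_total^2)
= (11/10) * (1 - 17.13/49.29)
alpha = 0.7177

0.7177


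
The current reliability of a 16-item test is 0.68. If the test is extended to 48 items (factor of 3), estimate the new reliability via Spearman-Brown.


r_new = (n * rxx) / (1 + (n-1) * rxx)
r_new = (3 * 0.68) / (1 + 2 * 0.68)
r_new = 2.04 / 2.36
r_new = 0.8644

0.8644


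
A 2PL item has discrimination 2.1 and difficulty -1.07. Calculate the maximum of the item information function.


For 2PL, max info at theta = b = -1.07
I_max = a^2 / 4 = 2.1^2 / 4
= 4.41 / 4
I_max = 1.1025

1.1025


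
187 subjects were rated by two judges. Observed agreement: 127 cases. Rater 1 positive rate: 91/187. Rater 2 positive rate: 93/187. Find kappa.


P_o = 127/187 = 0.679144
P_e = (91*93 + 96*94) / 34969 = 0.500071
kappa = (P_o - P_e) / (1 - P_e)
kappa = (0.679144 - 0.500071) / (1 - 0.500071)
kappa = 0.3582

0.3582


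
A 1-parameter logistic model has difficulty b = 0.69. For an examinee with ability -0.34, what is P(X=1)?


theta - b = -0.34 - 0.69 = -1.03
exp(-(theta - b)) = exp(1.03) = 2.8011
P = 1 / (1 + 2.8011)
P = 0.2631

0.2631


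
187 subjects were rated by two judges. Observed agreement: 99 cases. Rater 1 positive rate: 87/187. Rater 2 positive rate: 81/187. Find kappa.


P_o = 99/187 = 0.529412
P_e = (87*81 + 100*106) / 34969 = 0.504647
kappa = (P_o - P_e) / (1 - P_e)
kappa = (0.529412 - 0.504647) / (1 - 0.504647)
kappa = 0.05

0.05


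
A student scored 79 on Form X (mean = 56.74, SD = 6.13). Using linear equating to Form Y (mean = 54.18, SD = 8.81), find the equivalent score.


slope = SD_Y / SD_X = 8.81 / 6.13 ~ 1.4372
intercept = mean_Y - slope * mean_X = 54.18 - (8.81 / 6.13) * 56.74 ~ -27.3664
Y = slope * X + intercept. To avoid rounding drift from the rounded slope/intercept, evaluate the equivalent form Y = mean_Y + SD_Y * (X - mean_X) / SD_X at full precision:
Y = 54.18 + 8.81 * (79 - 56.74) / 6.13
Y = 54.18 + 8.81 * 22.26 / 6.13
Y = 54.18 + 196.1106 / 6.13
Y = 54.18 + 31.9919
Y = 86.1719

86.1719


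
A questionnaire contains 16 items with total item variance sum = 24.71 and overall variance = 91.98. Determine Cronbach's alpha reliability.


alpha = (k/(k-1)) * (1 - sum(si^2)/s_total^2)
= (16/15) * (1 - 24.71/91.98)
alpha = 0.7801

0.7801


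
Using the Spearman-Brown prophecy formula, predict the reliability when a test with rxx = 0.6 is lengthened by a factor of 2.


r_new = (n * rxx) / (1 + (n-1) * rxx)
r_new = (2 * 0.6) / (1 + 1 * 0.6)
r_new = 1.2 / 1.6
r_new = 0.75

0.75


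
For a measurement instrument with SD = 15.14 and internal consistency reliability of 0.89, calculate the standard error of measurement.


SEM = SD * sqrt(1 - rxx)
SEM = 15.14 * sqrt(1 - 0.89)
SEM = 15.14 * sqrt(0.11) = 15.14 * 0.331662
SEM = 5.0214

5.0214


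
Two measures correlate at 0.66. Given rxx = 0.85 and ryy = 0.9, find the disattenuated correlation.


r_corrected = rxy / sqrt(rxx * ryy)
= 0.66 / sqrt(0.85 * 0.9)
= 0.66 / sqrt(0.765)
= 0.66 / 0.874643
r_corrected = 0.7546

0.7546


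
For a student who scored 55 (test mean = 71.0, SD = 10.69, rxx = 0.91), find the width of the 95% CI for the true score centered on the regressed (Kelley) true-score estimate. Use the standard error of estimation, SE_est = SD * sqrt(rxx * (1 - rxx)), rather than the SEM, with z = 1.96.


True score estimate = 0.91*55 + 0.09*71.0 = 56.44
SE_est = SD * sqrt(rxx * (1 - rxx)) = 10.69 * sqrt(0.91 * 0.09) = 10.69 * sqrt(0.0819) = 3.059283
CI = T_est +/- z * SE_est, so width = 2 * z * SE_est = 2 * 1.96 * 3.059283
Width = 11.9924

11.9924


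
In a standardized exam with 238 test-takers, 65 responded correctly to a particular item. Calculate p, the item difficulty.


Item difficulty p = number correct / total examinees
p = 65 / 238
p = 0.2731

0.2731


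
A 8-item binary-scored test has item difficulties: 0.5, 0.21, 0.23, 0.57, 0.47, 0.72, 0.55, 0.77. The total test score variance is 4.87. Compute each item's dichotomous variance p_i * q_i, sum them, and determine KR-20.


For each item, compute p_i * q_i:
  Item 1: 0.5 * 0.5 = 0.25
  Item 2: 0.21 * 0.79 = 0.1659
  Item 3: 0.23 * 0.77 = 0.1771
  Item 4: 0.57 * 0.43 = 0.2451
  Item 5: 0.47 * 0.53 = 0.2491
  Item 6: 0.72 * 0.28 = 0.2016
  Item 7: 0.55 * 0.45 = 0.2475
  Item 8: 0.77 * 0.23 = 0.1771
Sum(p_i * q_i) = 0.25 + 0.1659 + 0.1771 + 0.2451 + 0.2491 + 0.2016 + 0.2475 + 0.1771 = 1.7134
KR-20 = (k/(k-1)) * (1 - Sum(p_i*q_i) / Var_total)
= (8/7) * (1 - 1.7134/4.87)
= 1.1429 * 0.6482
KR-20 = 0.7408

0.7408


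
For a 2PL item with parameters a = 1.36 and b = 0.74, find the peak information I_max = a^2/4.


For 2PL, max info at theta = b = 0.74
I_max = a^2 / 4 = 1.36^2 / 4
= 1.8496 / 4
I_max = 0.4624

0.4624


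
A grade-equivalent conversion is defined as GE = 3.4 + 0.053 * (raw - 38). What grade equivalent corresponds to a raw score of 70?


raw - median = 70 - 38 = 32
slope * diff = 0.053 * 32 = 1.696
GE = 3.4 + 1.696
GE = 5.096

5.096


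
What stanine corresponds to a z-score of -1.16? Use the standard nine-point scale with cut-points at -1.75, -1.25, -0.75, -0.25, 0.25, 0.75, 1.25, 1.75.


Stanine boundaries: [-1.75, -1.25, -0.75, -0.25, 0.25, 0.75, 1.25, 1.75]
z = -1.16
Check each boundary:
  z >= -1.75 -> could be stanine 2
  z >= -1.25 -> could be stanine 3
  z < -0.75
  z < -0.25
  z < 0.25
  z < 0.75
  z < 1.25
  z < 1.75
Highest qualifying boundary gives stanine = 3

3


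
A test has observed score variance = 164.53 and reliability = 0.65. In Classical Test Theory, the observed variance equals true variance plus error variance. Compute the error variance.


var_true = rxx * var_obs = 0.65 * 164.53 = 106.9445
var_error = var_obs - var_true
var_error = 164.53 - 106.9445
var_error = 57.5855

57.5855


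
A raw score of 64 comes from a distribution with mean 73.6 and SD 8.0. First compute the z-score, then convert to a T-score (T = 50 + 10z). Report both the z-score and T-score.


z = (X - mean) / SD = (64 - 73.6) / 8.0
z = -9.6 / 8.0
z = -1.2
T-score = T = 50 + 10z
Carry z at full precision (z = -9.6 / 8.0) into the conversion:
T-score = 50 + 10 * (-9.6 / 8.0) = 50 + -96 / 8.0
T-score = 50 + -12.0
T-score = 38.0

38.0


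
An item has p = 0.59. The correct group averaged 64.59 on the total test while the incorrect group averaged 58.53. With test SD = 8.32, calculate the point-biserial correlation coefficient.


q = 1 - p = 0.41
rpb = ((M1 - M0) / SD) * sqrt(p * q)
rpb = ((64.59 - 58.53) / 8.32) * sqrt(0.59 * 0.41)
rpb = 0.3582

0.3582


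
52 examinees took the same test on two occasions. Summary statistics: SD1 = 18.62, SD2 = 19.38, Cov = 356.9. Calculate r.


r = cov(X,Y) / (SD_X * SD_Y)
r = 356.9 / (18.62 * 19.38)
r = 356.9 / 360.8556
r = 0.989

0.989


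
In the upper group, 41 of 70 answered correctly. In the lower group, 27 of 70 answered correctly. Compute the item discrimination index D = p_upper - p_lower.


p_upper = 41/70 = 0.5857
p_lower = 27/70 = 0.3857
D = 0.5857 - 0.3857 = 0.2

0.2


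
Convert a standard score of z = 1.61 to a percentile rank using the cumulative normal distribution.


CDF(z) = 0.5 * (1 + erf(z/sqrt(2)))
erf(1.1384) = 0.8926
CDF = 0.9463
Percentile rank = 0.9463 * 100 = 94.63

94.63


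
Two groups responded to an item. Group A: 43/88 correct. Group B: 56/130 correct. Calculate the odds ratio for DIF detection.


Odds_A = 43/45 = 0.9556
Odds_B = 56/74 = 0.7568
OR = Odds_A / Odds_B = 0.9556 / 0.7568
Exactly, OR = (43 * 74) / (45 * 56) = 3182 / 2520
OR = 1.2627

1.2627


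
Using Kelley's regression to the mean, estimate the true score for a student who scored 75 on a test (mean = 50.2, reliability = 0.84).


T_est = rxx * X + (1 - rxx) * mean
T_est = 0.84 * 75 + 0.16 * 50.2
T_est = 63.0 + 8.032
T_est = 71.032

71.032


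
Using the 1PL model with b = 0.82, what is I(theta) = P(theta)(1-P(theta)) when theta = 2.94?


P = 1/(1+exp(-(2.94-0.82))) = 0.8928
I = P*(1-P) = 0.8928 * 0.1072
I = 0.0957

0.0957


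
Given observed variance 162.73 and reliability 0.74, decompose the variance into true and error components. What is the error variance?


var_true = rxx * var_obs = 0.74 * 162.73 = 120.4202
var_error = var_obs - var_true
var_error = 162.73 - 120.4202
var_error = 42.3098

42.3098


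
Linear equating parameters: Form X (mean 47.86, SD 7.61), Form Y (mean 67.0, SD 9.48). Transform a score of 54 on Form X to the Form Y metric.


slope = SD_Y / SD_X = 9.48 / 7.61 ~ 1.2457
intercept = mean_Y - slope * mean_X = 67.0 - (9.48 / 7.61) * 47.86 ~ 7.3794
Y = slope * X + intercept. To avoid rounding drift from the rounded slope/intercept, evaluate the equivalent form Y = mean_Y + SD_Y * (X - mean_X) / SD_X at full precision:
Y = 67.0 + 9.48 * (54 - 47.86) / 7.61
Y = 67.0 + 9.48 * 6.14 / 7.61
Y = 67.0 + 58.2072 / 7.61
Y = 67.0 + 7.6488
Y = 74.6488

74.6488


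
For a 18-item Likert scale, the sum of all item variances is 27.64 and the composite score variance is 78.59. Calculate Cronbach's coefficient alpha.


alpha = (k/(k-1)) * (1 - sum(si^2)/s_total^2)
= (18/17) * (1 - 27.64/78.59)
alpha = 0.6864

0.6864


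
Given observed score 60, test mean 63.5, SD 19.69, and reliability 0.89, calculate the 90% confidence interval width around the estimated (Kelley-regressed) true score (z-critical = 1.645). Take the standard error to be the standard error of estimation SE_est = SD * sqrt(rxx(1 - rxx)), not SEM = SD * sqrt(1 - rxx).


True score estimate = 0.89*60 + 0.11*63.5 = 60.385
SE_est = SD * sqrt(rxx * (1 - rxx)) = 19.69 * sqrt(0.89 * 0.11) = 19.69 * sqrt(0.0979) = 6.160799
CI = T_est +/- z * SE_est, so width = 2 * z * SE_est = 2 * 1.645 * 6.160799
Width = 20.269

20.269


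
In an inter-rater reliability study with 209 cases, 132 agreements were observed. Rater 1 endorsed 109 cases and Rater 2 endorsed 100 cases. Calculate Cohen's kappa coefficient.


P_o = 132/209 = 0.631579
P_e = (109*100 + 100*109) / 43681 = 0.499073
kappa = (P_o - P_e) / (1 - P_e)
kappa = (0.631579 - 0.499073) / (1 - 0.499073)
kappa = 0.2645

0.2645


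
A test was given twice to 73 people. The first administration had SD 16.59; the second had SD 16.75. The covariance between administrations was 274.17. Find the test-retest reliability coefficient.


r = cov(X,Y) / (SD_X * SD_Y)
r = 274.17 / (16.59 * 16.75)
r = 274.17 / 277.8825
r = 0.9866

0.9866


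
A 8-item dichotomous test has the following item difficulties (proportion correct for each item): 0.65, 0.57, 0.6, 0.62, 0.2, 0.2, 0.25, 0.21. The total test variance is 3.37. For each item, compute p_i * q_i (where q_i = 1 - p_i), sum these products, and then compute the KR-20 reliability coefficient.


For each item, compute p_i * q_i:
  Item 1: 0.65 * 0.35 = 0.2275
  Item 2: 0.57 * 0.43 = 0.2451
  Item 3: 0.6 * 0.4 = 0.24
  Item 4: 0.62 * 0.38 = 0.2356
  Item 5: 0.2 * 0.8 = 0.16
  Item 6: 0.2 * 0.8 = 0.16
  Item 7: 0.25 * 0.75 = 0.1875
  Item 8: 0.21 * 0.79 = 0.1659
Sum(p_i * q_i) = 0.2275 + 0.2451 + 0.24 + 0.2356 + 0.16 + 0.16 + 0.1875 + 0.1659 = 1.6216
KR-20 = (k/(k-1)) * (1 - Sum(p_i*q_i) / Var_total)
= (8/7) * (1 - 1.6216/3.37)
= 1.1429 * 0.5188
KR-20 = 0.5929

0.5929


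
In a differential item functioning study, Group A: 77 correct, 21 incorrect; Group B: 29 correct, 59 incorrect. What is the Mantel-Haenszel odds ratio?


Odds_A = 77/21 = 3.6667
Odds_B = 29/59 = 0.4915
OR = Odds_A / Odds_B = 3.6667 / 0.4915
Exactly, OR = (77 * 59) / (21 * 29) = 4543 / 609
OR = 7.4598

7.4598


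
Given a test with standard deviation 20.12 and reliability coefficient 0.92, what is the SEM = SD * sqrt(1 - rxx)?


SEM = SD * sqrt(1 - rxx)
SEM = 20.12 * sqrt(1 - 0.92)
SEM = 20.12 * sqrt(0.08) = 20.12 * 0.282843
SEM = 5.6908

5.6908


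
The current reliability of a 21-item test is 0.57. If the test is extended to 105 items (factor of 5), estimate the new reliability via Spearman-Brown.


r_new = (n * rxx) / (1 + (n-1) * rxx)
r_new = (5 * 0.57) / (1 + 4 * 0.57)
r_new = 2.85 / 3.28
r_new = 0.8689

0.8689


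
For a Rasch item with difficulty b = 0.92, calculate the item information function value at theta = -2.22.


P = 1/(1+exp(-(-2.22-0.92))) = 0.0415
I = P*(1-P) = 0.0415 * 0.9585
I = 0.0398

0.0398


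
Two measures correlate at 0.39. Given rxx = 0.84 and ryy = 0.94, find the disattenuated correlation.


r_corrected = rxy / sqrt(rxx * ryy)
= 0.39 / sqrt(0.84 * 0.94)
= 0.39 / sqrt(0.7896)
= 0.39 / 0.888594
r_corrected = 0.4389

0.4389


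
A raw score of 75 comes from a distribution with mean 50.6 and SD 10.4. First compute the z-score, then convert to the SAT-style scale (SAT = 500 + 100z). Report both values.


z = (X - mean) / SD = (75 - 50.6) / 10.4
z = 24.4 / 10.4
z = 2.3462
SAT-scale = SAT = 500 + 100z
Carry z at full precision (z = 24.4 / 10.4) into the conversion:
SAT-scale = 500 + 100 * (24.4 / 10.4) = 500 + 2440 / 10.4
SAT-scale = 500 + 234.6154
SAT-scale = 734.6154

734.6154


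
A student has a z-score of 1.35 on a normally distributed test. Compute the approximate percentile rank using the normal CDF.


CDF(z) = 0.5 * (1 + erf(z/sqrt(2)))
erf(0.9546) = 0.823
CDF = 0.9115
Percentile rank = 0.9115 * 100 = 91.15

91.15


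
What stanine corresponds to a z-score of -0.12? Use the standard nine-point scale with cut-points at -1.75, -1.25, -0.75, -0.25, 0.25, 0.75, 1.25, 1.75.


Stanine boundaries: [-1.75, -1.25, -0.75, -0.25, 0.25, 0.75, 1.25, 1.75]
z = -0.12
Check each boundary:
  z >= -1.75 -> could be stanine 2
  z >= -1.25 -> could be stanine 3
  z >= -0.75 -> could be stanine 4
  z >= -0.25 -> could be stanine 5
  z < 0.25
  z < 0.75
  z < 1.25
  z < 1.75
Highest qualifying boundary gives stanine = 5

5


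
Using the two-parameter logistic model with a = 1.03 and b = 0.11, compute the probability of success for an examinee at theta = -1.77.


a*(theta - b) = 1.03 * (-1.77 - 0.11) = -1.9364
exp(--1.9364) = 6.9337
P = 1 / (1 + 6.9337)
P = 0.126

0.126


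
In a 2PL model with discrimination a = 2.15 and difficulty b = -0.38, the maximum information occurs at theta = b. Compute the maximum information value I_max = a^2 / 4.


For 2PL, max info at theta = b = -0.38
I_max = a^2 / 4 = 2.15^2 / 4
= 4.6225 / 4
I_max = 1.1556

1.1556


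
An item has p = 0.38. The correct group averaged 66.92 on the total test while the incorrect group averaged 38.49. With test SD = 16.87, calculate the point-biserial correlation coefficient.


q = 1 - p = 0.62
rpb = ((M1 - M0) / SD) * sqrt(p * q)
rpb = ((66.92 - 38.49) / 16.87) * sqrt(0.38 * 0.62)
rpb = 0.818

0.818


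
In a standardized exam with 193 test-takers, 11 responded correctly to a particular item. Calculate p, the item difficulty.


Item difficulty p = number correct / total examinees
p = 11 / 193
p = 0.057

0.057


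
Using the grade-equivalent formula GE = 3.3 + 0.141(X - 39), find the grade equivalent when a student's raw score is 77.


raw - median = 77 - 39 = 38
slope * diff = 0.141 * 38 = 5.358
GE = 3.3 + 5.358
GE = 8.658

8.658


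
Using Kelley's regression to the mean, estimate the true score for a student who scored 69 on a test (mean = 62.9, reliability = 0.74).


T_est = rxx * X + (1 - rxx) * mean
T_est = 0.74 * 69 + 0.26 * 62.9
T_est = 51.06 + 16.354
T_est = 67.414

67.414


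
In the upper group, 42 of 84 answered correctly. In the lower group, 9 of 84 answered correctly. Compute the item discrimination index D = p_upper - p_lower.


p_upper = 42/84 = 0.5
p_lower = 9/84 = 0.1071
D = 0.5 - 0.1071 = 0.3929

0.3929


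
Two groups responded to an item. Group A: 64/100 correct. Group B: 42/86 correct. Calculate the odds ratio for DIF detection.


Odds_A = 64/36 = 1.7778
Odds_B = 42/44 = 0.9545
OR = Odds_A / Odds_B = 1.7778 / 0.9545
Exactly, OR = (64 * 44) / (36 * 42) = 2816 / 1512
OR = 1.8624

1.8624


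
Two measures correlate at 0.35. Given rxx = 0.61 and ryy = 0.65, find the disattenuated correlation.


r_corrected = rxy / sqrt(rxx * ryy)
= 0.35 / sqrt(0.61 * 0.65)
= 0.35 / sqrt(0.3965)
= 0.35 / 0.629682
r_corrected = 0.5558

0.5558


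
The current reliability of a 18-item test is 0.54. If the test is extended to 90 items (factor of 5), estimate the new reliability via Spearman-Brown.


r_new = (n * rxx) / (1 + (n-1) * rxx)
r_new = (5 * 0.54) / (1 + 4 * 0.54)
r_new = 2.7 / 3.16
r_new = 0.8544

0.8544


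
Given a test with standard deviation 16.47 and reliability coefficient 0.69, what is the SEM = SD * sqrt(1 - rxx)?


SEM = SD * sqrt(1 - rxx)
SEM = 16.47 * sqrt(1 - 0.69)
SEM = 16.47 * sqrt(0.31) = 16.47 * 0.556776
SEM = 9.1701

9.1701


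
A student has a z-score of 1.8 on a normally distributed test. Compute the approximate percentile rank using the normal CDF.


CDF(z) = 0.5 * (1 + erf(z/sqrt(2)))
erf(1.2728) = 0.9281
CDF = 0.9641
Percentile rank = 0.9641 * 100 = 96.41

96.41


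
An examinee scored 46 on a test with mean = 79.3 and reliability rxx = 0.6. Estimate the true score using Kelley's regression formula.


T_est = rxx * X + (1 - rxx) * mean
T_est = 0.6 * 46 + 0.4 * 79.3
T_est = 27.6 + 31.72
T_est = 59.32

59.32


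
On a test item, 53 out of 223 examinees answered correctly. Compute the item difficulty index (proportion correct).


Item difficulty p = number correct / total examinees
p = 53 / 223
p = 0.2377

0.2377


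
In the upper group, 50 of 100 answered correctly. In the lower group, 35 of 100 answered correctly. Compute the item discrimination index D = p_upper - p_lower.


p_upper = 50/100 = 0.5
p_lower = 35/100 = 0.35
D = 0.5 - 0.35 = 0.15

0.15


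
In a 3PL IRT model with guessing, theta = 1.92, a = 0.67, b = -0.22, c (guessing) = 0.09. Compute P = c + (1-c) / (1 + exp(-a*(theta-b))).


logit = 0.67*(1.92 - -0.22) = 1.4338
P* = 1/(1 + exp(-1.4338)) = 0.8075
P = 0.09 + (1 - 0.09) * 0.8075
P = 0.8248

0.8248


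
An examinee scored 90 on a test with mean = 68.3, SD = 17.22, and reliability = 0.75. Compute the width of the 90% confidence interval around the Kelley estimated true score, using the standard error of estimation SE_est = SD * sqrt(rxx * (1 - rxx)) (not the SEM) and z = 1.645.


True score estimate = 0.75*90 + 0.25*68.3 = 84.575
SE_est = SD * sqrt(rxx * (1 - rxx)) = 17.22 * sqrt(0.75 * 0.25) = 17.22 * sqrt(0.1875) = 7.456479
CI = T_est +/- z * SE_est, so width = 2 * z * SE_est = 2 * 1.645 * 7.456479
Width = 24.5318

24.5318


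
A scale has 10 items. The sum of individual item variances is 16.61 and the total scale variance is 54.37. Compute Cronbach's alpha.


alpha = (k/(k-1)) * (1 - sum(si^2)/s_total^2)
= (10/9) * (1 - 16.61/54.37)
alpha = 0.7717

0.7717


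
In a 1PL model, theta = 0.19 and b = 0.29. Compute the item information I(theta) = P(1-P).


P = 1/(1+exp(-(0.19-0.29))) = 0.475
I = P*(1-P) = 0.475 * 0.525
I = 0.2494

0.2494


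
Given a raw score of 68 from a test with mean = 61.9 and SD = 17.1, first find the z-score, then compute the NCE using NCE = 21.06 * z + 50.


z = (X - mean) / SD = (68 - 61.9) / 17.1
z = 6.1 / 17.1
z = 0.3567
NCE = NCE = 21.06z + 50
Carry z at full precision (z = 6.1 / 17.1) into the conversion:
NCE = 21.06 * (6.1 / 17.1) + 50 = 128.466 / 17.1 + 50
NCE = 7.5126 + 50
NCE = 57.5126

57.5126


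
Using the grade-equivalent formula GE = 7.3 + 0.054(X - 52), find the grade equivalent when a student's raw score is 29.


raw - median = 29 - 52 = -23
slope * diff = 0.054 * -23 = -1.242
GE = 7.3 + -1.242
GE = 6.058

6.058


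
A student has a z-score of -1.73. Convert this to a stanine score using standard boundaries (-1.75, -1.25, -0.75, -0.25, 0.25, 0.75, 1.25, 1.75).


Stanine boundaries: [-1.75, -1.25, -0.75, -0.25, 0.25, 0.75, 1.25, 1.75]
z = -1.73
Check each boundary:
  z >= -1.75 -> could be stanine 2
  z < -1.25
  z < -0.75
  z < -0.25
  z < 0.25
  z < 0.75
  z < 1.25
  z < 1.75
Highest qualifying boundary gives stanine = 2

2


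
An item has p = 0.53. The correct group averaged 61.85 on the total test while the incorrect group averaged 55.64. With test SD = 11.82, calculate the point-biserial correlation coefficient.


q = 1 - p = 0.47
rpb = ((M1 - M0) / SD) * sqrt(p * q)
rpb = ((61.85 - 55.64) / 11.82) * sqrt(0.53 * 0.47)
rpb = 0.2622

0.2622


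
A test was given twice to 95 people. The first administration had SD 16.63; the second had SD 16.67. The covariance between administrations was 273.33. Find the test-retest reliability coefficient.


r = cov(X,Y) / (SD_X * SD_Y)
r = 273.33 / (16.63 * 16.67)
r = 273.33 / 277.2221
r = 0.986

0.986


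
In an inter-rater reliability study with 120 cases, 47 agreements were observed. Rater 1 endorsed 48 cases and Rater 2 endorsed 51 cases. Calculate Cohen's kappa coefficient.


P_o = 47/120 = 0.391667
P_e = (48*51 + 72*69) / 14400 = 0.515
kappa = (P_o - P_e) / (1 - P_e)
kappa = (0.391667 - 0.515) / (1 - 0.515)
kappa = -0.2543

-0.2543


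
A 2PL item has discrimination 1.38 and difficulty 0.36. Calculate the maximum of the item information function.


For 2PL, max info at theta = b = 0.36
I_max = a^2 / 4 = 1.38^2 / 4
= 1.9044 / 4
I_max = 0.4761

0.4761


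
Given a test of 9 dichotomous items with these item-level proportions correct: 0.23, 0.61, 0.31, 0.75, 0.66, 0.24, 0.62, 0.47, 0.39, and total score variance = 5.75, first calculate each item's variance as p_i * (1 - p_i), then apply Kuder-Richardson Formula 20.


For each item, compute p_i * q_i:
  Item 1: 0.23 * 0.77 = 0.1771
  Item 2: 0.61 * 0.39 = 0.2379
  Item 3: 0.31 * 0.69 = 0.2139
  Item 4: 0.75 * 0.25 = 0.1875
  Item 5: 0.66 * 0.34 = 0.2244
  Item 6: 0.24 * 0.76 = 0.1824
  Item 7: 0.62 * 0.38 = 0.2356
  Item 8: 0.47 * 0.53 = 0.2491
  Item 9: 0.39 * 0.61 = 0.2379
Sum(p_i * q_i) = 0.1771 + 0.2379 + 0.2139 + 0.1875 + 0.2244 + 0.1824 + 0.2356 + 0.2491 + 0.2379 = 1.9458
KR-20 = (k/(k-1)) * (1 - Sum(p_i*q_i) / Var_total)
= (9/8) * (1 - 1.9458/5.75)
= 1.125 * 0.6616
KR-20 = 0.7443

0.7443


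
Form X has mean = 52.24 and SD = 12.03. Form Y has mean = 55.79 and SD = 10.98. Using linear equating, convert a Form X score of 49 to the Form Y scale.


slope = SD_Y / SD_X = 10.98 / 12.03 ~ 0.9127
intercept = mean_Y - slope * mean_X = 55.79 - (10.98 / 12.03) * 52.24 ~ 8.1096
Y = slope * X + intercept. To avoid rounding drift from the rounded slope/intercept, evaluate the equivalent form Y = mean_Y + SD_Y * (X - mean_X) / SD_X at full precision:
Y = 55.79 + 10.98 * (49 - 52.24) / 12.03
Y = 55.79 - 10.98 * 3.24 / 12.03
Y = 55.79 - 35.5752 / 12.03
Y = 55.79 - 2.9572
Y = 52.8328

52.8328


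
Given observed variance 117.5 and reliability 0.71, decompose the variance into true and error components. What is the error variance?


var_true = rxx * var_obs = 0.71 * 117.5 = 83.425
var_error = var_obs - var_true
var_error = 117.5 - 83.425
var_error = 34.075

34.075


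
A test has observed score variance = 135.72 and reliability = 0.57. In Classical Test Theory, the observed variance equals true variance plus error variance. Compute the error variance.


var_true = rxx * var_obs = 0.57 * 135.72 = 77.3604
var_error = var_obs - var_true
var_error = 135.72 - 77.3604
var_error = 58.3596

58.3596


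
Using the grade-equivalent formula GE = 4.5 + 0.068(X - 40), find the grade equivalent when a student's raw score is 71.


raw - median = 71 - 40 = 31
slope * diff = 0.068 * 31 = 2.108
GE = 4.5 + 2.108
GE = 6.608

6.608


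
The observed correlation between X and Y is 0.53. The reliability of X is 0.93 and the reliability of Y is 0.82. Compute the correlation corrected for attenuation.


r_corrected = rxy / sqrt(rxx * ryy)
= 0.53 / sqrt(0.93 * 0.82)
= 0.53 / sqrt(0.7626)
= 0.53 / 0.87327
r_corrected = 0.6069

0.6069


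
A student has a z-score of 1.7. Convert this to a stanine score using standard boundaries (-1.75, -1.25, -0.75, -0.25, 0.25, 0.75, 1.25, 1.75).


Stanine boundaries: [-1.75, -1.25, -0.75, -0.25, 0.25, 0.75, 1.25, 1.75]
z = 1.7
Check each boundary:
  z >= -1.75 -> could be stanine 2
  z >= -1.25 -> could be stanine 3
  z >= -0.75 -> could be stanine 4
  z >= -0.25 -> could be stanine 5
  z >= 0.25 -> could be stanine 6
  z >= 0.75 -> could be stanine 7
  z >= 1.25 -> could be stanine 8
  z < 1.75
Highest qualifying boundary gives stanine = 8

8


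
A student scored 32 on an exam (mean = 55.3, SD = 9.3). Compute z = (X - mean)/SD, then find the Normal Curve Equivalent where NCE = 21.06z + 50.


z = (X - mean) / SD = (32 - 55.3) / 9.3
z = -23.3 / 9.3
z = -2.5054
NCE = NCE = 21.06z + 50
Carry z at full precision (z = -23.3 / 9.3) into the conversion:
NCE = 21.06 * (-23.3 / 9.3) + 50 = -490.698 / 9.3 + 50
NCE = -52.7632 + 50
NCE = -2.7632

-2.7632


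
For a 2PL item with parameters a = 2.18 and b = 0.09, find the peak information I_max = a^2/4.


For 2PL, max info at theta = b = 0.09
I_max = a^2 / 4 = 2.18^2 / 4
= 4.7524 / 4
I_max = 1.1881

1.1881


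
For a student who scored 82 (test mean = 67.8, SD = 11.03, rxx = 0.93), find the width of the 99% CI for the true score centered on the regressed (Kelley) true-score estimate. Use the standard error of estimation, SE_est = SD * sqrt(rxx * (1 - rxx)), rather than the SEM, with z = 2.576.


True score estimate = 0.93*82 + 0.07*67.8 = 81.006
SE_est = SD * sqrt(rxx * (1 - rxx)) = 11.03 * sqrt(0.93 * 0.07) = 11.03 * sqrt(0.0651) = 2.814272
CI = T_est +/- z * SE_est, so width = 2 * z * SE_est = 2 * 2.576 * 2.814272
Width = 14.4991

14.4991


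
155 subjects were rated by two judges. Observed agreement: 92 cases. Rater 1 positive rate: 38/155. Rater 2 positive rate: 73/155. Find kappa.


P_o = 92/155 = 0.593548
P_e = (38*73 + 117*82) / 24025 = 0.514797
kappa = (P_o - P_e) / (1 - P_e)
kappa = (0.593548 - 0.514797) / (1 - 0.514797)
kappa = 0.1623

0.1623


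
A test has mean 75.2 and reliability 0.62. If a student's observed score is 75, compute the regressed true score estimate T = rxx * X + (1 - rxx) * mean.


T_est = rxx * X + (1 - rxx) * mean
T_est = 0.62 * 75 + 0.38 * 75.2
T_est = 46.5 + 28.576
T_est = 75.076

75.076


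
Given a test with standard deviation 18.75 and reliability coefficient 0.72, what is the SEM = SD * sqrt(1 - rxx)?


SEM = SD * sqrt(1 - rxx)
SEM = 18.75 * sqrt(1 - 0.72)
SEM = 18.75 * sqrt(0.28) = 18.75 * 0.52915
SEM = 9.9216

9.9216


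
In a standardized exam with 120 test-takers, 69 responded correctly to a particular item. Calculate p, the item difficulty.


Item difficulty p = number correct / total examinees
p = 69 / 120
p = 0.575

0.575


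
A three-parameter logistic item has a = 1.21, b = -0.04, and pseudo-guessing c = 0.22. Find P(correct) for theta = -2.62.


logit = 1.21*(-2.62 - -0.04) = -3.1218
P* = 1/(1 + exp(--3.1218)) = 0.0422
P = 0.22 + (1 - 0.22) * 0.0422
P = 0.2529

0.2529


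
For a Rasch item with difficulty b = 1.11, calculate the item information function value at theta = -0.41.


P = 1/(1+exp(-(-0.41-1.11))) = 0.1795
I = P*(1-P) = 0.1795 * 0.8205
I = 0.1473

0.1473


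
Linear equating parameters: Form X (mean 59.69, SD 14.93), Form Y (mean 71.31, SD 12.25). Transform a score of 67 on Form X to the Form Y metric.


slope = SD_Y / SD_X = 12.25 / 14.93 ~ 0.8205
intercept = mean_Y - slope * mean_X = 71.31 - (12.25 / 14.93) * 59.69 ~ 22.3346
Y = slope * X + intercept. To avoid rounding drift from the rounded slope/intercept, evaluate the equivalent form Y = mean_Y + SD_Y * (X - mean_X) / SD_X at full precision:
Y = 71.31 + 12.25 * (67 - 59.69) / 14.93
Y = 71.31 + 12.25 * 7.31 / 14.93
Y = 71.31 + 89.5475 / 14.93
Y = 71.31 + 5.9978
Y = 77.3078

77.3078


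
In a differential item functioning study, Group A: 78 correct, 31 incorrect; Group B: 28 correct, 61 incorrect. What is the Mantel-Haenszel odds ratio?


Odds_A = 78/31 = 2.5161
Odds_B = 28/61 = 0.459
OR = Odds_A / Odds_B = 2.5161 / 0.459
Exactly, OR = (78 * 61) / (31 * 28) = 4758 / 868
OR = 5.4816

5.4816


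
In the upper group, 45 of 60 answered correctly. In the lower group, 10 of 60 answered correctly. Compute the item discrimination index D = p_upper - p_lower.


p_upper = 45/60 = 0.75
p_lower = 10/60 = 0.1667
D = 0.75 - 0.1667 = 0.5833

0.5833


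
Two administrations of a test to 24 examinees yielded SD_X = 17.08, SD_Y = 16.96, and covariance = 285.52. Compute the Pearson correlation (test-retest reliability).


r = cov(X,Y) / (SD_X * SD_Y)
r = 285.52 / (17.08 * 16.96)
r = 285.52 / 289.6768
r = 0.9857

0.9857


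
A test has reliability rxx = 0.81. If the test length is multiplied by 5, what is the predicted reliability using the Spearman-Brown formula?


r_new = (n * rxx) / (1 + (n-1) * rxx)
r_new = (5 * 0.81) / (1 + 4 * 0.81)
r_new = 4.05 / 4.24
r_new = 0.9552

0.9552


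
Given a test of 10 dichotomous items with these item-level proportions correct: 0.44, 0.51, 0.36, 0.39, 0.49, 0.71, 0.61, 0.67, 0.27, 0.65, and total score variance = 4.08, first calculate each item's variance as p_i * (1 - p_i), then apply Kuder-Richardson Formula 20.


For each item, compute p_i * q_i:
  Item 1: 0.44 * 0.56 = 0.2464
  Item 2: 0.51 * 0.49 = 0.2499
  Item 3: 0.36 * 0.64 = 0.2304
  Item 4: 0.39 * 0.61 = 0.2379
  Item 5: 0.49 * 0.51 = 0.2499
  Item 6: 0.71 * 0.29 = 0.2059
  Item 7: 0.61 * 0.39 = 0.2379
  Item 8: 0.67 * 0.33 = 0.2211
  Item 9: 0.27 * 0.73 = 0.1971
  Item 10: 0.65 * 0.35 = 0.2275
Sum(p_i * q_i) = 0.2464 + 0.2499 + 0.2304 + 0.2379 + 0.2499 + 0.2059 + 0.2379 + 0.2211 + 0.1971 + 0.2275 = 2.304
KR-20 = (k/(k-1)) * (1 - Sum(p_i*q_i) / Var_total)
= (10/9) * (1 - 2.304/4.08)
= 1.1111 * 0.4353
KR-20 = 0.4837

0.4837


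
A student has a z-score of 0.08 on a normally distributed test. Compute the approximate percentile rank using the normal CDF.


CDF(z) = 0.5 * (1 + erf(z/sqrt(2)))
erf(0.0566) = 0.0638
CDF = 0.5319
Percentile rank = 0.5319 * 100 = 53.19

53.19


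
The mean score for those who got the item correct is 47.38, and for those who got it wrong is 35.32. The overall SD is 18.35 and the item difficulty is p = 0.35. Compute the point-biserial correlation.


q = 1 - p = 0.65
rpb = ((M1 - M0) / SD) * sqrt(p * q)
rpb = ((47.38 - 35.32) / 18.35) * sqrt(0.35 * 0.65)
rpb = 0.3135

0.3135


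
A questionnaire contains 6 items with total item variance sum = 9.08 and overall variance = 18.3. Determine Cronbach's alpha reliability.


alpha = (k/(k-1)) * (1 - sum(si^2)/s_total^2)
= (6/5) * (1 - 9.08/18.3)
alpha = 0.6046

0.6046


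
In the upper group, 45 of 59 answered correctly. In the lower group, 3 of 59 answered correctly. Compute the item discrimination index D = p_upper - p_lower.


p_upper = 45/59 = 0.7627
p_lower = 3/59 = 0.0508
D = 0.7627 - 0.0508 = 0.7119

0.7119


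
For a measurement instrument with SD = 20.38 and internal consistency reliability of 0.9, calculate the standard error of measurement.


SEM = SD * sqrt(1 - rxx)
SEM = 20.38 * sqrt(1 - 0.9)
SEM = 20.38 * sqrt(0.1) = 20.38 * 0.316228
SEM = 6.4447

6.4447


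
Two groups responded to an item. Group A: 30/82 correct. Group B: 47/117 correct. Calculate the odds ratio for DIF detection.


Odds_A = 30/52 = 0.5769
Odds_B = 47/70 = 0.6714
OR = Odds_A / Odds_B = 0.5769 / 0.6714
Exactly, OR = (30 * 70) / (52 * 47) = 2100 / 2444
OR = 0.8592

0.8592


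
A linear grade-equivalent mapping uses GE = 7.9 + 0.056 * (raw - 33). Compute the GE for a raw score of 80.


raw - median = 80 - 33 = 47
slope * diff = 0.056 * 47 = 2.632
GE = 7.9 + 2.632
GE = 10.532

10.532


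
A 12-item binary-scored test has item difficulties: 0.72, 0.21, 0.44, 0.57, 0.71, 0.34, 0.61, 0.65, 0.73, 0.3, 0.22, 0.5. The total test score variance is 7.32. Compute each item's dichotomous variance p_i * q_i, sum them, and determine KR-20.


For each item, compute p_i * q_i:
  Item 1: 0.72 * 0.28 = 0.2016
  Item 2: 0.21 * 0.79 = 0.1659
  Item 3: 0.44 * 0.56 = 0.2464
  Item 4: 0.57 * 0.43 = 0.2451
  Item 5: 0.71 * 0.29 = 0.2059
  Item 6: 0.34 * 0.66 = 0.2244
  Item 7: 0.61 * 0.39 = 0.2379
  Item 8: 0.65 * 0.35 = 0.2275
  Item 9: 0.73 * 0.27 = 0.1971
  Item 10: 0.3 * 0.7 = 0.21
  Item 11: 0.22 * 0.78 = 0.1716
  Item 12: 0.5 * 0.5 = 0.25
Sum(p_i * q_i) = 0.2016 + 0.1659 + 0.2464 + 0.2451 + 0.2059 + 0.2244 + 0.2379 + 0.2275 + 0.1971 + 0.21 + 0.1716 + 0.25 = 2.5834
KR-20 = (k/(k-1)) * (1 - Sum(p_i*q_i) / Var_total)
= (12/11) * (1 - 2.5834/7.32)
= 1.0909 * 0.6471
KR-20 = 0.7059

0.7059


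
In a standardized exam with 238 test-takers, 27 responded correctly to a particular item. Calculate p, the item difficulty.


Item difficulty p = number correct / total examinees
p = 27 / 238
p = 0.1134

0.1134


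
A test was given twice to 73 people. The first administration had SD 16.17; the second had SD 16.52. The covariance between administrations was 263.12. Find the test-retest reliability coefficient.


r = cov(X,Y) / (SD_X * SD_Y)
r = 263.12 / (16.17 * 16.52)
r = 263.12 / 267.1284
r = 0.985

0.985


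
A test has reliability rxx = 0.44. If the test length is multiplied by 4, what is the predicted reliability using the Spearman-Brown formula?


r_new = (n * rxx) / (1 + (n-1) * rxx)
r_new = (4 * 0.44) / (1 + 3 * 0.44)
r_new = 1.76 / 2.32
r_new = 0.7586

0.7586


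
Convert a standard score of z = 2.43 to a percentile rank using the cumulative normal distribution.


CDF(z) = 0.5 * (1 + erf(z/sqrt(2)))
erf(1.7183) = 0.9849
CDF = 0.9925
Percentile rank = 0.9925 * 100 = 99.25

99.25


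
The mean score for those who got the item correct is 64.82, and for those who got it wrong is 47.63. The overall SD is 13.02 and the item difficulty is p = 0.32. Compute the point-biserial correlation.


q = 1 - p = 0.68
rpb = ((M1 - M0) / SD) * sqrt(p * q)
rpb = ((64.82 - 47.63) / 13.02) * sqrt(0.32 * 0.68)
rpb = 0.6159

0.6159


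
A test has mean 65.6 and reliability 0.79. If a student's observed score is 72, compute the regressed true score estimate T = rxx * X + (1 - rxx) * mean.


T_est = rxx * X + (1 - rxx) * mean
T_est = 0.79 * 72 + 0.21 * 65.6
T_est = 56.88 + 13.776
T_est = 70.656

70.656


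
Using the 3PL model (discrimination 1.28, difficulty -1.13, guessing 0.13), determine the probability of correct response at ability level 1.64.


logit = 1.28*(1.64 - -1.13) = 3.5456
P* = 1/(1 + exp(-3.5456)) = 0.972
P = 0.13 + (1 - 0.13) * 0.972
P = 0.9756

0.9756


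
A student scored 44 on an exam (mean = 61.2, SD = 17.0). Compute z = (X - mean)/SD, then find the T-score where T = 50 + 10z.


z = (X - mean) / SD = (44 - 61.2) / 17.0
z = -17.2 / 17.0
z = -1.0118
T-score = T = 50 + 10z
Carry z at full precision (z = -17.2 / 17.0) into the conversion:
T-score = 50 + 10 * (-17.2 / 17.0) = 50 + -172 / 17.0
T-score = 50 + -10.1176
T-score = 39.8824

39.8824


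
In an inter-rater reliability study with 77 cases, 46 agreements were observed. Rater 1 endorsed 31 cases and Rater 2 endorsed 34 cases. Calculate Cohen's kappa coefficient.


P_o = 46/77 = 0.597403
P_e = (31*34 + 46*43) / 5929 = 0.511385
kappa = (P_o - P_e) / (1 - P_e)
kappa = (0.597403 - 0.511385) / (1 - 0.511385)
kappa = 0.176

0.176


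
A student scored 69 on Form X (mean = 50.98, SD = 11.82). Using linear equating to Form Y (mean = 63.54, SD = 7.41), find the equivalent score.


slope = SD_Y / SD_X = 7.41 / 11.82 ~ 0.6269
intercept = mean_Y - slope * mean_X = 63.54 - (7.41 / 11.82) * 50.98 ~ 31.5805
Y = slope * X + intercept. To avoid rounding drift from the rounded slope/intercept, evaluate the equivalent form Y = mean_Y + SD_Y * (X - mean_X) / SD_X at full precision:
Y = 63.54 + 7.41 * (69 - 50.98) / 11.82
Y = 63.54 + 7.41 * 18.02 / 11.82
Y = 63.54 + 133.5282 / 11.82
Y = 63.54 + 11.2968
Y = 74.8368

74.8368
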